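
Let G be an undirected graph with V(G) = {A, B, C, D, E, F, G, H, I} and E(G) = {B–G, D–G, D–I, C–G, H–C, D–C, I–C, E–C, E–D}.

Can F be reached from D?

Explore from D.
Distance 1: reach C, E, G, I.
Distance 2: reach B, H.
The search is exhausted without reaching F; it lies in a different component.

No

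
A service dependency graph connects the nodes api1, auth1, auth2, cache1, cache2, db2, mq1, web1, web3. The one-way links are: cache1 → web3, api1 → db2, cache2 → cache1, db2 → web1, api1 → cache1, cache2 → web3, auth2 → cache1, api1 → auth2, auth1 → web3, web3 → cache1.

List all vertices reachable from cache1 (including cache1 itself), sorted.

Start at cache1.
Its neighbours: web3.
Nothing further is reachable.

cache1, web3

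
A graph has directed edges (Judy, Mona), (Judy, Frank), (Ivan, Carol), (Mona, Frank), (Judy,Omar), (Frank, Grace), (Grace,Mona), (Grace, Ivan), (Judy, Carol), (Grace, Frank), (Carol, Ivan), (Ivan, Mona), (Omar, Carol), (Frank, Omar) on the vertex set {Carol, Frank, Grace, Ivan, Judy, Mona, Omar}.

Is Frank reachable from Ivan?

Yes

Explore from Ivan.
Distance 1: reach Carol, Mona.
Distance 2: reach Frank.
Found Frank.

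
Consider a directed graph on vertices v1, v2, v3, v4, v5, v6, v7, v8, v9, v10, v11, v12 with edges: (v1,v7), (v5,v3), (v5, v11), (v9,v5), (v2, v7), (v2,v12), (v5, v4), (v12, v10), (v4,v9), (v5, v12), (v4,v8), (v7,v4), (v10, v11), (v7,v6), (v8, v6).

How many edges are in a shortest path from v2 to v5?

4

Distance 0: v2.
Distance 1: v7, v12.
Distance 2: v4, v6, v10.
Distance 3: v8, v9, v11.
Distance 4: v5 — contains v5.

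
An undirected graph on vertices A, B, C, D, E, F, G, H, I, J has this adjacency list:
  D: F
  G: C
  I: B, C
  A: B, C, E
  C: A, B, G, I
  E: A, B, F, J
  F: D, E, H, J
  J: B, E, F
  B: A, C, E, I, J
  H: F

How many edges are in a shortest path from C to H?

Distance 0: C.
Distance 1: A, B, G, I.
Distance 2: E, J.
Distance 3: F.
Distance 4: D, H — contains H.

4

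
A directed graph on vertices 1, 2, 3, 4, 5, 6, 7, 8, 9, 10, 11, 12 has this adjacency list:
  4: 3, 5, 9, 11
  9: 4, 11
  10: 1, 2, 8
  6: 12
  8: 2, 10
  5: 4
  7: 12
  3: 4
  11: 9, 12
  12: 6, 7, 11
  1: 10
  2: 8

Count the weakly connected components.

2

From 1: component {1, 2, 8, 10}.
From 3: component {3, 4, 5, 6, 7, 9, 11, 12}.
That's 2 components.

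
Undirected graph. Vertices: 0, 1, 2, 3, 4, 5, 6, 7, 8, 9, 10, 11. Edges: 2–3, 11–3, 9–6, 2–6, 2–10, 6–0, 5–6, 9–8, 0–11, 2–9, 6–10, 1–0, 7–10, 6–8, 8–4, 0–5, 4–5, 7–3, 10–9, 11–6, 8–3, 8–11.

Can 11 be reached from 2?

Yes

Explore from 2.
Distance 1: reach 3, 6, 9, 10.
Distance 2: reach 0, 5, 7, 8, 11.
Found 11.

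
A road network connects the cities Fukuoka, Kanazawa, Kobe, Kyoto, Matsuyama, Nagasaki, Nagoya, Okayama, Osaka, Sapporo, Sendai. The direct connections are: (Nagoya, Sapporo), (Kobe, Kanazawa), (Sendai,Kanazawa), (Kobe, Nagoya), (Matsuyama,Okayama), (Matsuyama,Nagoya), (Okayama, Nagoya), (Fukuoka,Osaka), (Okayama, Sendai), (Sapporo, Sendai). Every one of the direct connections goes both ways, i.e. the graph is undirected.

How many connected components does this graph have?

4

From Fukuoka: component {Fukuoka, Osaka}.
From Kanazawa: component {Kanazawa, Kobe, Matsuyama, Nagoya, Okayama, Sapporo, Sendai}.
From Kyoto: component {Kyoto}.
From Nagasaki: component {Nagasaki}.
That's 4 components.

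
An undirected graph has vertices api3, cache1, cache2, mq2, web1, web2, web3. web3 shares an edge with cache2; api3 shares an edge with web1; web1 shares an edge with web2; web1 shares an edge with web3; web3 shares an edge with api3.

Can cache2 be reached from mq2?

No

mq2 has no edges, so nothing is reachable from it.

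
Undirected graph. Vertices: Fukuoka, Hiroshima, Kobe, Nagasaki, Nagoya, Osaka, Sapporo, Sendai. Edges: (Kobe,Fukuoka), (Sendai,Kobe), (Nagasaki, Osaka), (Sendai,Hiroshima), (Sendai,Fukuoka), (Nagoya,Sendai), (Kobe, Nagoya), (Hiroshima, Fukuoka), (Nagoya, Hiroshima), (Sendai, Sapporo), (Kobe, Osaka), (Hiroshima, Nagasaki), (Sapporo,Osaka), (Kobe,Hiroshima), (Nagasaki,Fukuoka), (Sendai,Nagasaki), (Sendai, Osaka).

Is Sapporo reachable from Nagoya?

Yes

Explore from Nagoya.
Distance 1: reach Hiroshima, Kobe, Sendai.
Distance 2: reach Fukuoka, Nagasaki, Osaka, Sapporo.
Found Sapporo.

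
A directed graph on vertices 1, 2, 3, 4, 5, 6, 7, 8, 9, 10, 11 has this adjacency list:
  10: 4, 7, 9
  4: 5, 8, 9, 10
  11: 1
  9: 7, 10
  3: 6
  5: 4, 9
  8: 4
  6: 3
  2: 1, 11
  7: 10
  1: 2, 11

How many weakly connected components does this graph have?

3

From 1: component {1, 2, 11}.
From 3: component {3, 6}.
From 4: component {4, 5, 7, 8, 9, 10}.
That's 3 components.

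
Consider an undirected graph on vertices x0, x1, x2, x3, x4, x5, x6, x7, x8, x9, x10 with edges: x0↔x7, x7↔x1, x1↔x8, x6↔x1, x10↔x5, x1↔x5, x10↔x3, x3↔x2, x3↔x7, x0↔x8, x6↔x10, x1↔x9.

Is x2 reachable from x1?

Yes

Explore from x1.
Distance 1: reach x5, x6, x7, x8, x9.
Distance 2: reach x0, x3, x10.
Distance 3: reach x2.
Found x2.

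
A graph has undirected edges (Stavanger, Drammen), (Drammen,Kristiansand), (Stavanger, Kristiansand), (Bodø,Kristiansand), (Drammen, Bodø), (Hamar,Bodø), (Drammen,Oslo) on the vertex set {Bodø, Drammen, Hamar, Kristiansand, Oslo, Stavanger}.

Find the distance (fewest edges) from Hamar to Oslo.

3

Distance 0: Hamar.
Distance 1: Bodø.
Distance 2: Drammen, Kristiansand.
Distance 3: Oslo, Stavanger — contains Oslo.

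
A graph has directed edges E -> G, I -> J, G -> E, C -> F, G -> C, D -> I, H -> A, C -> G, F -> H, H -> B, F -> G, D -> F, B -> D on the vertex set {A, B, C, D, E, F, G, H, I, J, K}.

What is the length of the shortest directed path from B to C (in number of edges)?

Distance 0: B.
Distance 1: D.
Distance 2: F, I.
Distance 3: G, H, J.
Distance 4: A, C, E — contains C.

4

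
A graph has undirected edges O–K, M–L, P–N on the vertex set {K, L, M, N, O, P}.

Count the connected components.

From K: component {K, O}.
From L: component {L, M}.
From N: component {N, P}.
That's 3 components.

3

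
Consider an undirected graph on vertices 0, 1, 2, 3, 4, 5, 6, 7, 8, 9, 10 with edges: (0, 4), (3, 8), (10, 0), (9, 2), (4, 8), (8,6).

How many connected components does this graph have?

From 0: component {0, 3, 4, 6, 8, 10}.
From 1: component {1}.
From 2: component {2, 9}.
From 5: component {5}.
From 7: component {7}.
That's 5 components.

5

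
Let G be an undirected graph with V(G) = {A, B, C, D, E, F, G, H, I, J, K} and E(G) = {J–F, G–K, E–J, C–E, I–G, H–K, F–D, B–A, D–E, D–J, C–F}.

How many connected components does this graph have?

3

From A: component {A, B}.
From C: component {C, D, E, F, J}.
From G: component {G, H, I, K}.
That's 3 components.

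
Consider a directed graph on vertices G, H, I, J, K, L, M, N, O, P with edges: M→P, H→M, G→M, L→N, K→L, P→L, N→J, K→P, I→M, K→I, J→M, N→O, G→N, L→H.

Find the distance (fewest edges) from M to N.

3

Distance 0: M.
Distance 1: P.
Distance 2: L.
Distance 3: H, N — contains N.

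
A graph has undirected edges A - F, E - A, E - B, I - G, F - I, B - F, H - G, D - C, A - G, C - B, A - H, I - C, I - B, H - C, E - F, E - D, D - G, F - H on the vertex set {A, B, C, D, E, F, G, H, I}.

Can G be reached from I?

Yes

Explore from I.
Distance 1: reach B, C, F, G.
Found G.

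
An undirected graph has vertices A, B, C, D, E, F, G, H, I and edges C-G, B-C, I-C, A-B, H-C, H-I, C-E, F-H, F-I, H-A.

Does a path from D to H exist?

No

D has no edges, so nothing is reachable from it.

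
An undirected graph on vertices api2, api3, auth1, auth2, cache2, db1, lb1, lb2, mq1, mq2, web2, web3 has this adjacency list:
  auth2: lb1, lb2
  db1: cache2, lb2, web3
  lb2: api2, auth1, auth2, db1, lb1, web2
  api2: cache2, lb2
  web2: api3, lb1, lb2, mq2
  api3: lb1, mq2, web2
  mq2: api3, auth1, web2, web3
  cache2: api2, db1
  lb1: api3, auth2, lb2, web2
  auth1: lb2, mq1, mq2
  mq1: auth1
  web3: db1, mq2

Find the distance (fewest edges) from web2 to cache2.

Distance 0: web2.
Distance 1: api3, lb1, lb2, mq2.
Distance 2: api2, auth1, auth2, db1, web3.
Distance 3: cache2, mq1 — contains cache2.

3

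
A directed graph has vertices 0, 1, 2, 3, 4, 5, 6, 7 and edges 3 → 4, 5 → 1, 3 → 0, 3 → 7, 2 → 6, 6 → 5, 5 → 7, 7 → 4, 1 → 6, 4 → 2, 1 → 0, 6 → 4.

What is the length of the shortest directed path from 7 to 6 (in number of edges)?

3

Distance 0: 7.
Distance 1: 4.
Distance 2: 2.
Distance 3: 6 — contains 6.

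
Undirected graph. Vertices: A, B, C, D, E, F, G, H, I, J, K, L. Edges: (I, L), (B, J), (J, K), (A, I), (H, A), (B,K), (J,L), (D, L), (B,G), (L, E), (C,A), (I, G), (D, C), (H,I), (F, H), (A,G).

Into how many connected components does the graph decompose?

1

From A: component {A, B, C, D, E, F, G, H, I, J, K, L}.
That's 1 component.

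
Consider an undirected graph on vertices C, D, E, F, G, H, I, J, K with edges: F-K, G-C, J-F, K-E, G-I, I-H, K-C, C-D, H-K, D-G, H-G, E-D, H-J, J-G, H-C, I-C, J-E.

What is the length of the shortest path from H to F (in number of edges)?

2

Distance 0: H.
Distance 1: C, G, I, J, K.
Distance 2: D, E, F — contains F.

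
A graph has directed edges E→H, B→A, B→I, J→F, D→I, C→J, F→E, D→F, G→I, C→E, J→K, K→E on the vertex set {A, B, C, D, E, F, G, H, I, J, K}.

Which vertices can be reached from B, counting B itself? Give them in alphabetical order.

A, B, I

Start at B.
Its neighbours: A, I.
Nothing further is reachable.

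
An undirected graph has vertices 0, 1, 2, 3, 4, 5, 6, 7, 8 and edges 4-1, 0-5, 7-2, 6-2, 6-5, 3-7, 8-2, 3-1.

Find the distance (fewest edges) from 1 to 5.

5

Distance 0: 1.
Distance 1: 3, 4.
Distance 2: 7.
Distance 3: 2.
Distance 4: 6, 8.
Distance 5: 5 — contains 5.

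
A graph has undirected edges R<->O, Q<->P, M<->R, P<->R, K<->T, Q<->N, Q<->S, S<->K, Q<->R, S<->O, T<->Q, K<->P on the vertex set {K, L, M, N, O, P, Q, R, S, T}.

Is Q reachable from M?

Yes

Explore from M.
Distance 1: reach R.
Distance 2: reach O, P, Q.
Found Q.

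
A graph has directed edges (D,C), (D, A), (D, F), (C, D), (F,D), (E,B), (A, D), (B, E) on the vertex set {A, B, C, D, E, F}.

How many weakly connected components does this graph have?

From A: component {A, C, D, F}.
From B: component {B, E}.
That's 2 components.

2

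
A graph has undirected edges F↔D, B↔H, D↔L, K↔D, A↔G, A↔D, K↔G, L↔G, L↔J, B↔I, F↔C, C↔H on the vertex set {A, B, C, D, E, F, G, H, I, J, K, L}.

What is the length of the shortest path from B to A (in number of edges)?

Distance 0: B.
Distance 1: H, I.
Distance 2: C.
Distance 3: F.
Distance 4: D.
Distance 5: A, K, L — contains A.

5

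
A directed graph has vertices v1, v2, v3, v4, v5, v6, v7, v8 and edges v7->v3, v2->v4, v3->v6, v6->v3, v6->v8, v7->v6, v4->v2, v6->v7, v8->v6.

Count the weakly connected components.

From v1: component {v1}.
From v2: component {v2, v4}.
From v3: component {v3, v6, v7, v8}.
From v5: component {v5}.
That's 4 components.

4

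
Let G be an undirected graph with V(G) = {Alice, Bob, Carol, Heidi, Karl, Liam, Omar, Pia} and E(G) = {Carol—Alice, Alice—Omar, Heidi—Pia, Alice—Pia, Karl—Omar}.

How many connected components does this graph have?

3

From Alice: component {Alice, Carol, Heidi, Karl, Omar, Pia}.
From Bob: component {Bob}.
From Liam: component {Liam}.
That's 3 components.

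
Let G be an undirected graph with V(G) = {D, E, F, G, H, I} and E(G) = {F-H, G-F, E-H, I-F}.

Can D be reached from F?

No

Explore from F.
Distance 1: reach G, H, I.
Distance 2: reach E.
The search is exhausted without reaching D; it lies in a different component.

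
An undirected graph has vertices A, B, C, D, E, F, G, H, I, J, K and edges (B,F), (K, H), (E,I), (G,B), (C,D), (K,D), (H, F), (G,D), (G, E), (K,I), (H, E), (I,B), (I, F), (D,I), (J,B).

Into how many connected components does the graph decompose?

2

From A: component {A}.
From B: component {B, C, D, E, F, G, H, I, J, K}.
That's 2 components.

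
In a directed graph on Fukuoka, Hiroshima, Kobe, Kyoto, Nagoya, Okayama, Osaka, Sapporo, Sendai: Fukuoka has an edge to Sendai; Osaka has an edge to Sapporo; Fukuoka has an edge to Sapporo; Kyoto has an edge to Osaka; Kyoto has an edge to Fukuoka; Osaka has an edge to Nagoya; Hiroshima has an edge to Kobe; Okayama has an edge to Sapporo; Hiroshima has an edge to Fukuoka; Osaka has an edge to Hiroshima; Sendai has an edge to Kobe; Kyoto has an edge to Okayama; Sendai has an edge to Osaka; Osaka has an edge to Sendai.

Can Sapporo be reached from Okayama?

Explore from Okayama.
Distance 1: reach Sapporo.
Found Sapporo.

Yes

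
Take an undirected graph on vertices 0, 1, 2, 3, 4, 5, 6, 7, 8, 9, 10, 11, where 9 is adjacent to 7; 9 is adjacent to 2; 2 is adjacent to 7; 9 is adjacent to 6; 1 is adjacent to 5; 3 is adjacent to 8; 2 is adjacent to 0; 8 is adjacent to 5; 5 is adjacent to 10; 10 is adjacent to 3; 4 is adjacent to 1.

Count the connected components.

3

From 0: component {0, 2, 6, 7, 9}.
From 1: component {1, 3, 4, 5, 8, 10}.
From 11: component {11}.
That's 3 components.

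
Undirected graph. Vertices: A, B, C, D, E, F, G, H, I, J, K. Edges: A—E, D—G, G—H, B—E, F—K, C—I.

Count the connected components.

From A: component {A, B, E}.
From C: component {C, I}.
From D: component {D, G, H}.
From F: component {F, K}.
From J: component {J}.
That's 5 components.

5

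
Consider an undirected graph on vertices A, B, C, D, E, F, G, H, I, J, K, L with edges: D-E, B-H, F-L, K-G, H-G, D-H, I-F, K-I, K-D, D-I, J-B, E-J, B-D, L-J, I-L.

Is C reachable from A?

No

A has no edges, so nothing is reachable from it.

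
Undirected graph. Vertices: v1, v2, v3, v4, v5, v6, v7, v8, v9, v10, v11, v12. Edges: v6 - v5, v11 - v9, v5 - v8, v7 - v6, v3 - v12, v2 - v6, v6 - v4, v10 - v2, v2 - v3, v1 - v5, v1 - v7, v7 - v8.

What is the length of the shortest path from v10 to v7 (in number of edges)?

Distance 0: v10.
Distance 1: v2.
Distance 2: v3, v6.
Distance 3: v4, v5, v7, v12 — contains v7.

3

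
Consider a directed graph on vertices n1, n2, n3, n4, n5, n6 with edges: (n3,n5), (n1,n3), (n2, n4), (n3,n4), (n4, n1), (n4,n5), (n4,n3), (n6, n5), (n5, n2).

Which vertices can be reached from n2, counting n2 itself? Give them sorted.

n1, n2, n3, n4, n5

Start at n2.
Its neighbours: n4.
Then their neighbours: n1, n3, n5.
Nothing further is reachable.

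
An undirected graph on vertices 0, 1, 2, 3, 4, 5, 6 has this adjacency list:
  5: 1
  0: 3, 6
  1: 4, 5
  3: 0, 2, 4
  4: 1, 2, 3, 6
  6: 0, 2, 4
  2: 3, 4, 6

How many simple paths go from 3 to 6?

5

3–0–6
3–2–4–6
3–2–6
3–4–2–6
3–4–6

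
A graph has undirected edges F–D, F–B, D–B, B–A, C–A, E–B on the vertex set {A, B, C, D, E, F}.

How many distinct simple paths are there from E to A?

E–B–A

1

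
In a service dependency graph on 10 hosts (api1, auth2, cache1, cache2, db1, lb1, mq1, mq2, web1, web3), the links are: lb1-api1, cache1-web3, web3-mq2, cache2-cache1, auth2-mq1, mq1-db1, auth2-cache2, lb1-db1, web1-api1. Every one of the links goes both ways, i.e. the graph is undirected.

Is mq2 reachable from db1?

Explore from db1.
Distance 1: reach lb1, mq1.
Distance 2: reach api1, auth2.
Distance 3: reach cache2, web1.
Distance 4: reach cache1.
Distance 5: reach web3.
Distance 6: reach mq2.
Found mq2.

Yes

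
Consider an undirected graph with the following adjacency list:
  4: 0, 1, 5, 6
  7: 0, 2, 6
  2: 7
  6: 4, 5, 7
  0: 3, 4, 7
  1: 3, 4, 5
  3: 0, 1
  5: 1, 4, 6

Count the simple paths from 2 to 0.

8

2–7–0
2–7–6–4–0
2–7–6–4–1–3–0
2–7–6–4–5–1–3–0
2–7–6–5–1–3–0
2–7–6–5–1–4–0
2–7–6–5–4–0
2–7–6–5–4–1–3–0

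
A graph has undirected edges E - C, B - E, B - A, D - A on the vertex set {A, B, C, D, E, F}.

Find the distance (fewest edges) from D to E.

Distance 0: D.
Distance 1: A.
Distance 2: B.
Distance 3: E — contains E.

3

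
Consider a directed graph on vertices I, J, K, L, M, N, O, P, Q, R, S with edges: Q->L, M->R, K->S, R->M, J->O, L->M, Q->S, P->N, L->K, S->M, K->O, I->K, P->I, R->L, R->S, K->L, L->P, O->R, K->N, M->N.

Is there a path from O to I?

Explore from O.
Distance 1: reach R.
Distance 2: reach L, M, S.
Distance 3: reach K, N, P.
Distance 4: reach I.
Found I.

Yes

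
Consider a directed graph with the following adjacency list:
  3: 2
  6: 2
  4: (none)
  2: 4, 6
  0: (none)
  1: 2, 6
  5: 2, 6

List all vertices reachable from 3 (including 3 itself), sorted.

2, 3, 4, 6

Start at 3.
Its neighbours: 2.
Then their neighbours: 4, 6.
Nothing further is reachable.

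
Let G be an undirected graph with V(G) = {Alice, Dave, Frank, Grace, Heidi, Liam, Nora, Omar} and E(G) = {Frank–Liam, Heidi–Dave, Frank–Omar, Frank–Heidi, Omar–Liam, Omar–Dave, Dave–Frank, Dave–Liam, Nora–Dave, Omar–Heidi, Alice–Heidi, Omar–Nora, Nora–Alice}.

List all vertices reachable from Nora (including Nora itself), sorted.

Start at Nora.
Its neighbours: Alice, Dave, Omar.
Then their neighbours: Frank, Heidi, Liam.
Nothing further is reachable.

Alice, Dave, Frank, Heidi, Liam, Nora, Omar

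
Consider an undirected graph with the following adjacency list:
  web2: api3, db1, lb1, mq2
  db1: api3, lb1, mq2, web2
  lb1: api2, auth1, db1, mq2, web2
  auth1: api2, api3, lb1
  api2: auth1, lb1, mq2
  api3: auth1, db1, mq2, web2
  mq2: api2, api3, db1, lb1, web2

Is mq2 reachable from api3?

Explore from api3.
Distance 1: reach auth1, db1, mq2, web2.
Found mq2.

Yes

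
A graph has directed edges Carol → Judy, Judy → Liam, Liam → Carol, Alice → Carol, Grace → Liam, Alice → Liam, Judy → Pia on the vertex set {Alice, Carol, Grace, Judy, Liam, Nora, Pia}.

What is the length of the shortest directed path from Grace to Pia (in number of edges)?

Distance 0: Grace.
Distance 1: Liam.
Distance 2: Carol.
Distance 3: Judy.
Distance 4: Pia — contains Pia.

4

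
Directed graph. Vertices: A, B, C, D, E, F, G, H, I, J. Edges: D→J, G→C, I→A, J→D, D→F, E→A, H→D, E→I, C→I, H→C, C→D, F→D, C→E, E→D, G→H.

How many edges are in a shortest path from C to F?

Distance 0: C.
Distance 1: D, E, I.
Distance 2: A, F, J — contains F.

2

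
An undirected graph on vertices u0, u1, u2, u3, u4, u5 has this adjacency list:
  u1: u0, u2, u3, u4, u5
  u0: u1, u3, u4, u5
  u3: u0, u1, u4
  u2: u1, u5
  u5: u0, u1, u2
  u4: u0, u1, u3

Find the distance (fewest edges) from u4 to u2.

Distance 0: u4.
Distance 1: u0, u1, u3.
Distance 2: u2, u5 — contains u2.

2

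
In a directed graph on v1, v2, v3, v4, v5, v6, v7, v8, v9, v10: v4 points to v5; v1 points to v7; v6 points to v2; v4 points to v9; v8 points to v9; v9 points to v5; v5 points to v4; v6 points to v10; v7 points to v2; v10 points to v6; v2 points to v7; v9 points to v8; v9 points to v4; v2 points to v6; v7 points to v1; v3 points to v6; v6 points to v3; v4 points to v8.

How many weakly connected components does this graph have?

2

From v1: component {v1, v2, v3, v6, v7, v10}.
From v4: component {v4, v5, v8, v9}.
That's 2 components.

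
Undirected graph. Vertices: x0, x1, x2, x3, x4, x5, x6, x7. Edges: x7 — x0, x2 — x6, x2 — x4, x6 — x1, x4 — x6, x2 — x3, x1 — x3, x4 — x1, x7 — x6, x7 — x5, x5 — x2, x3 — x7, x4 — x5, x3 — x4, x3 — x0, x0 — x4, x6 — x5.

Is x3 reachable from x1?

Explore from x1.
Distance 1: reach x3, x4, x6.
Found x3.

Yes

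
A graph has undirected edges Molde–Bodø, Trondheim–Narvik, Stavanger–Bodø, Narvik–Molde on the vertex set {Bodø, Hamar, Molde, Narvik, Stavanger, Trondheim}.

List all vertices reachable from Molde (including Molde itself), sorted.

Bodø, Molde, Narvik, Stavanger, Trondheim

Start at Molde.
Its neighbours: Bodø, Narvik.
Then their neighbours: Stavanger, Trondheim.
Nothing further is reachable.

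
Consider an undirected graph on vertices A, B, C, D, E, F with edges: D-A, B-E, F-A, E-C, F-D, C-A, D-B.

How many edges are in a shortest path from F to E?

3

Distance 0: F.
Distance 1: A, D.
Distance 2: B, C.
Distance 3: E — contains E.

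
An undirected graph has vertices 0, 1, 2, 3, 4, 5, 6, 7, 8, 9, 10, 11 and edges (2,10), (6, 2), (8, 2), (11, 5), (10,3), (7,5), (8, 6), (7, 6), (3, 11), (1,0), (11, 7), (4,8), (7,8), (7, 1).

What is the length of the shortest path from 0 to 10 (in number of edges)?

5

Distance 0: 0.
Distance 1: 1.
Distance 2: 7.
Distance 3: 5, 6, 8, 11.
Distance 4: 2, 3, 4.
Distance 5: 10 — contains 10.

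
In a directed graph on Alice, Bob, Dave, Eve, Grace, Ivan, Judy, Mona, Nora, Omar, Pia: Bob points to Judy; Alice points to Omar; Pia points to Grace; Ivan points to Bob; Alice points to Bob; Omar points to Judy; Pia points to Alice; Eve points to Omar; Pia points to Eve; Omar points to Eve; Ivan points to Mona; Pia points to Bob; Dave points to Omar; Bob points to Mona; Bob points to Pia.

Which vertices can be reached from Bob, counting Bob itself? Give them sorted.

Alice, Bob, Eve, Grace, Judy, Mona, Omar, Pia

Start at Bob.
Its neighbours: Judy, Mona, Pia.
Then their neighbours: Alice, Eve, Grace.
Then next layer: Omar.
Nothing further is reachable.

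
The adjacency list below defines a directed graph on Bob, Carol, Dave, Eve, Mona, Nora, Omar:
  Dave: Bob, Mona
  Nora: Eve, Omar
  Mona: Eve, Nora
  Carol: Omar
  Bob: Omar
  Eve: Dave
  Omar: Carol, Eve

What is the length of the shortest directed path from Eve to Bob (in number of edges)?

2

Distance 0: Eve.
Distance 1: Dave.
Distance 2: Bob, Mona — contains Bob.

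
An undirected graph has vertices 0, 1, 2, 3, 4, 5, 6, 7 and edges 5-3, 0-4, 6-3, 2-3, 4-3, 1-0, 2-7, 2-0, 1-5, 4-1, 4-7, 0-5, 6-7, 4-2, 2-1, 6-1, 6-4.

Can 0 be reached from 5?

Explore from 5.
Distance 1: reach 0, 1, 3.
Found 0.

Yes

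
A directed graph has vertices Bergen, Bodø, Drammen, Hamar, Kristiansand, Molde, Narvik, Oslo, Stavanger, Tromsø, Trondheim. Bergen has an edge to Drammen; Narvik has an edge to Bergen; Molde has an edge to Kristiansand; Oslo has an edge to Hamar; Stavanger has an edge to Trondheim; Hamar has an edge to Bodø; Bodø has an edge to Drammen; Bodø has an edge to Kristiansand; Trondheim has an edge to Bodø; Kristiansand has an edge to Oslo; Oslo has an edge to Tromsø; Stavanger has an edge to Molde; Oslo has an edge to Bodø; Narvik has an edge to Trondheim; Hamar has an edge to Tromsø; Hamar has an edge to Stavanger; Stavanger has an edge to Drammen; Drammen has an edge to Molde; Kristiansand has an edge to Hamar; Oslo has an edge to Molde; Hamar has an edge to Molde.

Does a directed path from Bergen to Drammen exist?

Explore from Bergen.
Distance 1: reach Drammen.
Found Drammen.

Yes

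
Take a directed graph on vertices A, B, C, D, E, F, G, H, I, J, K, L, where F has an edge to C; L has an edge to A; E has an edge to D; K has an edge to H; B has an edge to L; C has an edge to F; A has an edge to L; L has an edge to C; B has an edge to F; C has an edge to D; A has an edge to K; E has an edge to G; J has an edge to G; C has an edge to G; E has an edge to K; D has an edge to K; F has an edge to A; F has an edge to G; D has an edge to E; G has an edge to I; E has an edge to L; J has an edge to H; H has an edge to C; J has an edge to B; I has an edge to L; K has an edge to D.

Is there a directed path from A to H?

Yes

Explore from A.
Distance 1: reach K, L.
Distance 2: reach C, D, H.
Found H.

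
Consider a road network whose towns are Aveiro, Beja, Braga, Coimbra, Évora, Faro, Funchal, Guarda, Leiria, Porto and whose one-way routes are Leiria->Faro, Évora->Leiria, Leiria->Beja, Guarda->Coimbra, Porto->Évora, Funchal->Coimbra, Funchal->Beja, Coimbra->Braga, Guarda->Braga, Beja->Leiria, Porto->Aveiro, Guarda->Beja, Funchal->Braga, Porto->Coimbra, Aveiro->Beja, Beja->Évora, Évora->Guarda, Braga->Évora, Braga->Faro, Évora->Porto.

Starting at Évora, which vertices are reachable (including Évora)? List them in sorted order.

Start at Évora.
Its neighbours: Guarda, Leiria, Porto.
Then their neighbours: Aveiro, Beja, Braga, Coimbra, Faro.
Nothing further is reachable.

Aveiro, Beja, Braga, Coimbra, Évora, Faro, Guarda, Leiria, Porto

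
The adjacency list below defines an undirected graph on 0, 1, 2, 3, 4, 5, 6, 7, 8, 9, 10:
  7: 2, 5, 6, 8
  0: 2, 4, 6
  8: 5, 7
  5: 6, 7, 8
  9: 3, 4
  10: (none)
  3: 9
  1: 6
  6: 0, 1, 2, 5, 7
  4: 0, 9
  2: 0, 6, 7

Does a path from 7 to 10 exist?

Explore from 7.
Distance 1: reach 2, 5, 6, 8.
Distance 2: reach 0, 1.
Distance 3: reach 4.
Distance 4: reach 9.
Distance 5: reach 3.
The search is exhausted without reaching 10; it lies in a different component.

No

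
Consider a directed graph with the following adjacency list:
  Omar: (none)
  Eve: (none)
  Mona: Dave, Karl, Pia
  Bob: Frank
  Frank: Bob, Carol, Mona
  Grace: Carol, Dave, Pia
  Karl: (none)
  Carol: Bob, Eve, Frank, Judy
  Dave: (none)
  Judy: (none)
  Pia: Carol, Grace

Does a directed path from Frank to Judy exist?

Explore from Frank.
Distance 1: reach Bob, Carol, Mona.
Distance 2: reach Dave, Eve, Judy, Karl, Pia.
Found Judy.

Yes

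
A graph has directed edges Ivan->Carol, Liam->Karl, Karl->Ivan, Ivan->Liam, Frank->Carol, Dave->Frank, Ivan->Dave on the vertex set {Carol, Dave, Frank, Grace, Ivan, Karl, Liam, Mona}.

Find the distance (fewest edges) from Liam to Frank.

4

Distance 0: Liam.
Distance 1: Karl.
Distance 2: Ivan.
Distance 3: Carol, Dave.
Distance 4: Frank — contains Frank.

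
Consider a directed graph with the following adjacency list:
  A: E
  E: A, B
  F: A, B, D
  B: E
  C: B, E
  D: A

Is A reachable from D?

Yes

Explore from D.
Distance 1: reach A.
Found A.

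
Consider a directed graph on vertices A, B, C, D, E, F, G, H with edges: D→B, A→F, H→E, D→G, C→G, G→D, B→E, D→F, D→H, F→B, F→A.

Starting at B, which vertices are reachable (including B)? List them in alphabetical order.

Start at B.
Its neighbours: E.
Nothing further is reachable.

B, E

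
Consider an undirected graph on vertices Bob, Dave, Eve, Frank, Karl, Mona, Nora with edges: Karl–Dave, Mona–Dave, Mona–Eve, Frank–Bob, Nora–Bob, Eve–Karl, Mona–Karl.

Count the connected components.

2

From Bob: component {Bob, Frank, Nora}.
From Dave: component {Dave, Eve, Karl, Mona}.
That's 2 components.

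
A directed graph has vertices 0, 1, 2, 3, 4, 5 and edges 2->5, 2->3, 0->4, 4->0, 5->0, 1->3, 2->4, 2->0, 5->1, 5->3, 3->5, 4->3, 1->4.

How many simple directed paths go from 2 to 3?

2→0→4→3
2→3
2→4→3
2→5→0→4→3
2→5→1→3
2→5→1→4→3
2→5→3

7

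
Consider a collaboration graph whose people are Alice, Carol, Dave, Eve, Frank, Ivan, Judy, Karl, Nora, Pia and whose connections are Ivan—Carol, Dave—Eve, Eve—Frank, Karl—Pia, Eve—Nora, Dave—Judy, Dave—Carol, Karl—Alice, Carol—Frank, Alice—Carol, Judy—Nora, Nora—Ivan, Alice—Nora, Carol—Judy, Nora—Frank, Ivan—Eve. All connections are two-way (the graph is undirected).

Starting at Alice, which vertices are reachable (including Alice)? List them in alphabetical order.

Start at Alice.
Its neighbours: Carol, Karl, Nora.
Then their neighbours: Dave, Eve, Frank, Ivan, Judy, Pia.
Every vertex is now reached.

Alice, Carol, Dave, Eve, Frank, Ivan, Judy, Karl, Nora, Pia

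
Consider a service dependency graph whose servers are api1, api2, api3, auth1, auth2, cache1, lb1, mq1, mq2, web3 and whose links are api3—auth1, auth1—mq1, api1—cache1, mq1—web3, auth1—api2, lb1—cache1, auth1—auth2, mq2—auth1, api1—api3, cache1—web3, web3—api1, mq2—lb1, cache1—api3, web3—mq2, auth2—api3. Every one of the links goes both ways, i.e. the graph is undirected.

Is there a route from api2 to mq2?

Yes

Explore from api2.
Distance 1: reach auth1.
Distance 2: reach api3, auth2, mq1, mq2.
Found mq2.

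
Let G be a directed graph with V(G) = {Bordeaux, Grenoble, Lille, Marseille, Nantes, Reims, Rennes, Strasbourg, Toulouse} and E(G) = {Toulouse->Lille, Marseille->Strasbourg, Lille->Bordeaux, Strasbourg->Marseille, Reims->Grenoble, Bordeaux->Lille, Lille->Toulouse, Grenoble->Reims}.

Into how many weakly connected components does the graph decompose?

From Bordeaux: component {Bordeaux, Lille, Toulouse}.
From Grenoble: component {Grenoble, Reims}.
From Marseille: component {Marseille, Strasbourg}.
From Nantes: component {Nantes}.
From Rennes: component {Rennes}.
That's 5 components.

5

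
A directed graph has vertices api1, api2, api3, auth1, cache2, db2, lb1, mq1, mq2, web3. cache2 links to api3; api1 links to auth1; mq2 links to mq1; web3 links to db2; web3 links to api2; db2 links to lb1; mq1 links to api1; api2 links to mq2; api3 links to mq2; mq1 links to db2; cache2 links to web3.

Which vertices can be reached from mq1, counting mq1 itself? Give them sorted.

Start at mq1.
Its neighbours: api1, db2.
Then their neighbours: auth1, lb1.
Nothing further is reachable.

api1, auth1, db2, lb1, mq1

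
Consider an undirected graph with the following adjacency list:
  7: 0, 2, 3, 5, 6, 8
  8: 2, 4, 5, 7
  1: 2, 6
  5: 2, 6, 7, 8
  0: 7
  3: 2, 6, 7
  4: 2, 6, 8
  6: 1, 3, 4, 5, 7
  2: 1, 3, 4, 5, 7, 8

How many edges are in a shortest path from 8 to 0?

2

Distance 0: 8.
Distance 1: 2, 4, 5, 7.
Distance 2: 0, 1, 3, 6 — contains 0.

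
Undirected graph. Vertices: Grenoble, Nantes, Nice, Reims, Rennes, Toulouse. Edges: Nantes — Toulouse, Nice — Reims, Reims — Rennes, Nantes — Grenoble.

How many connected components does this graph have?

From Grenoble: component {Grenoble, Nantes, Toulouse}.
From Nice: component {Nice, Reims, Rennes}.
That's 2 components.

2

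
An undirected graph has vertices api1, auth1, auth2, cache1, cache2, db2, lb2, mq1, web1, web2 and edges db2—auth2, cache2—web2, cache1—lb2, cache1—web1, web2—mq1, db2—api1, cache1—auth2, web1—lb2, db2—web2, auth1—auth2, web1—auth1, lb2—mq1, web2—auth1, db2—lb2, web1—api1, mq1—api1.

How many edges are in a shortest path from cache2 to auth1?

Distance 0: cache2.
Distance 1: web2.
Distance 2: auth1, db2, mq1 — contains auth1.

2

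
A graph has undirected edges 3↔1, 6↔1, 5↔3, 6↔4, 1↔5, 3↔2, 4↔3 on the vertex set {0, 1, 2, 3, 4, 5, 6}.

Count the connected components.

From 0: component {0}.
From 1: component {1, 2, 3, 4, 5, 6}.
That's 2 components.

2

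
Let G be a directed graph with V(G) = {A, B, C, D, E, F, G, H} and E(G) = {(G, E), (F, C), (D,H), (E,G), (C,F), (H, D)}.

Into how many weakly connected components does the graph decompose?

From A: component {A}.
From B: component {B}.
From C: component {C, F}.
From D: component {D, H}.
From E: component {E, G}.
That's 5 components.

5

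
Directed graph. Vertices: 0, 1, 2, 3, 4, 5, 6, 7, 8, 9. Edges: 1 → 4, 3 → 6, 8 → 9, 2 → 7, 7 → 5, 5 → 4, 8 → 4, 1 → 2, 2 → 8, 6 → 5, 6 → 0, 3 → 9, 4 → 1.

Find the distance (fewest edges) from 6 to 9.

Distance 0: 6.
Distance 1: 0, 5.
Distance 2: 4.
Distance 3: 1.
Distance 4: 2.
Distance 5: 7, 8.
Distance 6: 9 — contains 9.

6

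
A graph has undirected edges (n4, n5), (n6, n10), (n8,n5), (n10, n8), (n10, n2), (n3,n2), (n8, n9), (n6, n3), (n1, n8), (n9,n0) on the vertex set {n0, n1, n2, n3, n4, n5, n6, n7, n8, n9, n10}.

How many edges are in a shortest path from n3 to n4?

5

Distance 0: n3.
Distance 1: n2, n6.
Distance 2: n10.
Distance 3: n8.
Distance 4: n1, n5, n9.
Distance 5: n0, n4 — contains n4.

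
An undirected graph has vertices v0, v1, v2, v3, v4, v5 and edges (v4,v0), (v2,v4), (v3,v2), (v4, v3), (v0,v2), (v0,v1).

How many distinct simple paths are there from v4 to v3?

3

v4–v0–v2–v3
v4–v2–v3
v4–v3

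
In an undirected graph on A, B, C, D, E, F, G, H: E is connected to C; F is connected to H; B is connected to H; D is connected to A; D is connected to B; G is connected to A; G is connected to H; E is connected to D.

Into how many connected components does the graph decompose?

1

From A: component {A, B, C, D, E, F, G, H}.
That's 1 component.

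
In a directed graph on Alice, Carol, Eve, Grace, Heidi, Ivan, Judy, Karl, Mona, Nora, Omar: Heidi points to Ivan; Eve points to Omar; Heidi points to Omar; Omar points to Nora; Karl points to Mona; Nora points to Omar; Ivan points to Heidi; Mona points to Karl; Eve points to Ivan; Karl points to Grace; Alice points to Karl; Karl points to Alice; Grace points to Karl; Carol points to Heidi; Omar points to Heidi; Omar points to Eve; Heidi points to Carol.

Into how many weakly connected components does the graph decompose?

From Alice: component {Alice, Grace, Karl, Mona}.
From Carol: component {Carol, Eve, Heidi, Ivan, Nora, Omar}.
From Judy: component {Judy}.
That's 3 components.

3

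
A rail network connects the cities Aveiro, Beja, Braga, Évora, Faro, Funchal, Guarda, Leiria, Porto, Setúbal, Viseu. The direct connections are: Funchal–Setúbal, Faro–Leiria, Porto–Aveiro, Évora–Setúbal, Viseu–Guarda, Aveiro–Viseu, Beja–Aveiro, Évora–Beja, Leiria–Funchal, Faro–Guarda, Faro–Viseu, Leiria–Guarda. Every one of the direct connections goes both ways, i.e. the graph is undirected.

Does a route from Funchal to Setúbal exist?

Explore from Funchal.
Distance 1: reach Leiria, Setúbal.
Found Setúbal.

Yes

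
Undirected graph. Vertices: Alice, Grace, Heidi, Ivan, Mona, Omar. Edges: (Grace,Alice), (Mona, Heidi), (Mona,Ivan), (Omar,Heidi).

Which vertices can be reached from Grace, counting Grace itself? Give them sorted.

Start at Grace.
Its neighbours: Alice.
Nothing further is reachable.

Alice, Grace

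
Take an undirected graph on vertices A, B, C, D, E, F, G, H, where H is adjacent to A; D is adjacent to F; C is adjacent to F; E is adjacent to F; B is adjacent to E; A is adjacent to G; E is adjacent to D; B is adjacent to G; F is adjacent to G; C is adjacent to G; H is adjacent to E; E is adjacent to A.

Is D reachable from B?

Yes

Explore from B.
Distance 1: reach E, G.
Distance 2: reach A, C, D, F, H.
Found D.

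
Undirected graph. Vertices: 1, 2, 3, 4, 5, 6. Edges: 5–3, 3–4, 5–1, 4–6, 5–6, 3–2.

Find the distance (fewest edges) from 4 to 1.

Distance 0: 4.
Distance 1: 3, 6.
Distance 2: 2, 5.
Distance 3: 1 — contains 1.

3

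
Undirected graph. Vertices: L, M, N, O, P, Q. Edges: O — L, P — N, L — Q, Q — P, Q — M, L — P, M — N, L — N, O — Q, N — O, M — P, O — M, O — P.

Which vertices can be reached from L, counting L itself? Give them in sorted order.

L, M, N, O, P, Q

Start at L.
Its neighbours: N, O, P, Q.
Then their neighbours: M.
Every vertex is now reached.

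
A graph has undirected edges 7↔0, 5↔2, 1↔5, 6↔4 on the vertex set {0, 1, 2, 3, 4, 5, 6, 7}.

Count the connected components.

From 0: component {0, 7}.
From 1: component {1, 2, 5}.
From 3: component {3}.
From 4: component {4, 6}.
That's 4 components.

4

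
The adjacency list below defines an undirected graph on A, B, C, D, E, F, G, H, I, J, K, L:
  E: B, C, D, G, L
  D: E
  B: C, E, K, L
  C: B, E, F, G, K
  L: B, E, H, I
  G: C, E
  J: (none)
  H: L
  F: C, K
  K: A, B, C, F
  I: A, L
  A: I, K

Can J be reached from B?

Explore from B.
Distance 1: reach C, E, K, L.
Distance 2: reach A, D, F, G, H, I.
The search is exhausted without reaching J; it lies in a different component.

No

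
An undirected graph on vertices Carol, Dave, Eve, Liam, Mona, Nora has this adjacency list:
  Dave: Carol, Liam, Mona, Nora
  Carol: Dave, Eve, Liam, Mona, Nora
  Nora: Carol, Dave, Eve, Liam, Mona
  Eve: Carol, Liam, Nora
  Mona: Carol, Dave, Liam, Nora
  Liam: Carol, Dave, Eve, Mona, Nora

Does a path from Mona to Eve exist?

Explore from Mona.
Distance 1: reach Carol, Dave, Liam, Nora.
Distance 2: reach Eve.
Found Eve.

Yes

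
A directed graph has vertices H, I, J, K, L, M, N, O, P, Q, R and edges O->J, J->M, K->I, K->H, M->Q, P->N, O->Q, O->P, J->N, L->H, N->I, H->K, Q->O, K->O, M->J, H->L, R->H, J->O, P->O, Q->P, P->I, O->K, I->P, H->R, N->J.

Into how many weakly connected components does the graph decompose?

1

From H: component {H, I, J, K, L, M, N, O, P, Q, R}.
That's 1 component.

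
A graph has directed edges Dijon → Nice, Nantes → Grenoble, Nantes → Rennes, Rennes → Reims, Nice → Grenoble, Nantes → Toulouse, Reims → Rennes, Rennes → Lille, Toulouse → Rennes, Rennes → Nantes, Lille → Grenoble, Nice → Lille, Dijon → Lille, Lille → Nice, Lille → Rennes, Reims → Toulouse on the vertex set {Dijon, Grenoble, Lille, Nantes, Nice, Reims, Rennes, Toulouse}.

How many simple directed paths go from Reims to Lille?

Reims→Rennes→Lille
Reims→Toulouse→Rennes→Lille

2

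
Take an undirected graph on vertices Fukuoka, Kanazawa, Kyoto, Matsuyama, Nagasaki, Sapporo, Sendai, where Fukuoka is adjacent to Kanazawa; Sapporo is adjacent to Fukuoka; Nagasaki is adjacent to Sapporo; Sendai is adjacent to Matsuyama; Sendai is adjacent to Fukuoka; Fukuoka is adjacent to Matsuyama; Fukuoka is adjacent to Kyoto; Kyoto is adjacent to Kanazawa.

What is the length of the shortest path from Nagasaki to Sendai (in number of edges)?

3

Distance 0: Nagasaki.
Distance 1: Sapporo.
Distance 2: Fukuoka.
Distance 3: Kanazawa, Kyoto, Matsuyama, Sendai — contains Sendai.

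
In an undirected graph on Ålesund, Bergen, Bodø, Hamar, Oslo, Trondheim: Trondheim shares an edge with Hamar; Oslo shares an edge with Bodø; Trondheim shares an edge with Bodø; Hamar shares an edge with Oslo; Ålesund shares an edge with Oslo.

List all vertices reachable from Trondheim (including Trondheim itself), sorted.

Ålesund, Bodø, Hamar, Oslo, Trondheim

Start at Trondheim.
Its neighbours: Bodø, Hamar.
Then their neighbours: Oslo.
Then next layer: Ålesund.
Nothing further is reachable.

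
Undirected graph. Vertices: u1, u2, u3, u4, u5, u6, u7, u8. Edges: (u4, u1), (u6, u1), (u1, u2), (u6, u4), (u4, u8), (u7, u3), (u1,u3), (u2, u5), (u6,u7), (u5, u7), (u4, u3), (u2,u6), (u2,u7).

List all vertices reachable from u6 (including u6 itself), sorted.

Start at u6.
Its neighbours: u1, u2, u4, u7.
Then their neighbours: u3, u5, u8.
Every vertex is now reached.

u1, u2, u3, u4, u5, u6, u7, u8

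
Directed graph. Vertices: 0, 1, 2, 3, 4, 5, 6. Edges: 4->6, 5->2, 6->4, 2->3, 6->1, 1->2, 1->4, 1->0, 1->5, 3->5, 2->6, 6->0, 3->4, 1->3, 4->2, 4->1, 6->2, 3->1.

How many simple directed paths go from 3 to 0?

3→1→0
3→1→2→6→0
3→1→4→2→6→0
3→1→4→6→0
3→1→5→2→6→0
3→4→1→0
3→4→1→2→6→0
3→4→1→5→2→6→0
3→4→2→6→0
3→4→2→6→1→0
3→4→6→0
3→4→6→1→0
3→5→2→6→0
3→5→2→6→1→0
3→5→2→6→4→1→0

15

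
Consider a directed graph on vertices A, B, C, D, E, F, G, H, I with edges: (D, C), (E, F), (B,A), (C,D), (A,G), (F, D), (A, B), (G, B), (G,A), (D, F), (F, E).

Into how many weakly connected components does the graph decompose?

4

From A: component {A, B, G}.
From C: component {C, D, E, F}.
From H: component {H}.
From I: component {I}.
That's 4 components.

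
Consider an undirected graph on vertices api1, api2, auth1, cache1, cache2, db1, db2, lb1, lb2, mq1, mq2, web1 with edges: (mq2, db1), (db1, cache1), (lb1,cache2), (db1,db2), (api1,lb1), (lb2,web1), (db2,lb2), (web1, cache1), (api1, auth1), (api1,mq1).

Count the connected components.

3

From api1: component {api1, auth1, cache2, lb1, mq1}.
From api2: component {api2}.
From cache1: component {cache1, db1, db2, lb2, mq2, web1}.
That's 3 components.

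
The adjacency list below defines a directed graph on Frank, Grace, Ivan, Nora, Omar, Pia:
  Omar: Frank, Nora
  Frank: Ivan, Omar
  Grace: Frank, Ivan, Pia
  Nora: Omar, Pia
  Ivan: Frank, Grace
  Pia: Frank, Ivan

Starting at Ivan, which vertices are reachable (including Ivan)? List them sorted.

Frank, Grace, Ivan, Nora, Omar, Pia

Start at Ivan.
Its neighbours: Frank, Grace.
Then their neighbours: Omar, Pia.
Then next layer: Nora.
Every vertex is now reached.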